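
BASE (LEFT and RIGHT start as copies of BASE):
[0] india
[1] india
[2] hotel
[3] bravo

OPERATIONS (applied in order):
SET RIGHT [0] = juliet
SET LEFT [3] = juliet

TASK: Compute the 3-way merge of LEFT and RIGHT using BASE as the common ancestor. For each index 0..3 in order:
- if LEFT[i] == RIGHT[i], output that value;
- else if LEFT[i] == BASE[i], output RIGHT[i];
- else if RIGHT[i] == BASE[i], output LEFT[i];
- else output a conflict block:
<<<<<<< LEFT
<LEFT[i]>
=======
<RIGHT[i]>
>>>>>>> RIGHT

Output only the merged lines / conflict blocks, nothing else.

Final LEFT:  [india, india, hotel, juliet]
Final RIGHT: [juliet, india, hotel, bravo]
i=0: L=india=BASE, R=juliet -> take RIGHT -> juliet
i=1: L=india R=india -> agree -> india
i=2: L=hotel R=hotel -> agree -> hotel
i=3: L=juliet, R=bravo=BASE -> take LEFT -> juliet

Answer: juliet
india
hotel
juliet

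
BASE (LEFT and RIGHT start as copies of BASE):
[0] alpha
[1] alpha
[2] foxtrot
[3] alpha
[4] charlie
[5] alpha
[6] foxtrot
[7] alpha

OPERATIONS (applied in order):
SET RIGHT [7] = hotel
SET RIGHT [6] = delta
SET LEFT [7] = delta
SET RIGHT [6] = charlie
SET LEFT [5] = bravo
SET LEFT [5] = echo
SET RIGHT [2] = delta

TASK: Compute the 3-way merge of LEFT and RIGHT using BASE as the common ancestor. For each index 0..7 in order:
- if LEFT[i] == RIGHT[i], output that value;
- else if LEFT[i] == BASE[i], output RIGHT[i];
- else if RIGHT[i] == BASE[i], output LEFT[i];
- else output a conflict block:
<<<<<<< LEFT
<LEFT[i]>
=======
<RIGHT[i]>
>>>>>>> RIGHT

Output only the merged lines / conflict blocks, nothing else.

Answer: alpha
alpha
delta
alpha
charlie
echo
charlie
<<<<<<< LEFT
delta
=======
hotel
>>>>>>> RIGHT

Derivation:
Final LEFT:  [alpha, alpha, foxtrot, alpha, charlie, echo, foxtrot, delta]
Final RIGHT: [alpha, alpha, delta, alpha, charlie, alpha, charlie, hotel]
i=0: L=alpha R=alpha -> agree -> alpha
i=1: L=alpha R=alpha -> agree -> alpha
i=2: L=foxtrot=BASE, R=delta -> take RIGHT -> delta
i=3: L=alpha R=alpha -> agree -> alpha
i=4: L=charlie R=charlie -> agree -> charlie
i=5: L=echo, R=alpha=BASE -> take LEFT -> echo
i=6: L=foxtrot=BASE, R=charlie -> take RIGHT -> charlie
i=7: BASE=alpha L=delta R=hotel all differ -> CONFLICT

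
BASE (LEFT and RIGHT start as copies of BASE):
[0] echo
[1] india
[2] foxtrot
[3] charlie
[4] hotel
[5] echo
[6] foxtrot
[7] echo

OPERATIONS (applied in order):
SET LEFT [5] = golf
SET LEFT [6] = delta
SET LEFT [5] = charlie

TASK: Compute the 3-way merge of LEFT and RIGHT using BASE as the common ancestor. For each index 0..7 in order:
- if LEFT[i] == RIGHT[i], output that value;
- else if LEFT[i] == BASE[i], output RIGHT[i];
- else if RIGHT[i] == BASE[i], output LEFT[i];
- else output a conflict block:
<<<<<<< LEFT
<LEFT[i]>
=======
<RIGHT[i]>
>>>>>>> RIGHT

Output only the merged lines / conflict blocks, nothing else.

Answer: echo
india
foxtrot
charlie
hotel
charlie
delta
echo

Derivation:
Final LEFT:  [echo, india, foxtrot, charlie, hotel, charlie, delta, echo]
Final RIGHT: [echo, india, foxtrot, charlie, hotel, echo, foxtrot, echo]
i=0: L=echo R=echo -> agree -> echo
i=1: L=india R=india -> agree -> india
i=2: L=foxtrot R=foxtrot -> agree -> foxtrot
i=3: L=charlie R=charlie -> agree -> charlie
i=4: L=hotel R=hotel -> agree -> hotel
i=5: L=charlie, R=echo=BASE -> take LEFT -> charlie
i=6: L=delta, R=foxtrot=BASE -> take LEFT -> delta
i=7: L=echo R=echo -> agree -> echo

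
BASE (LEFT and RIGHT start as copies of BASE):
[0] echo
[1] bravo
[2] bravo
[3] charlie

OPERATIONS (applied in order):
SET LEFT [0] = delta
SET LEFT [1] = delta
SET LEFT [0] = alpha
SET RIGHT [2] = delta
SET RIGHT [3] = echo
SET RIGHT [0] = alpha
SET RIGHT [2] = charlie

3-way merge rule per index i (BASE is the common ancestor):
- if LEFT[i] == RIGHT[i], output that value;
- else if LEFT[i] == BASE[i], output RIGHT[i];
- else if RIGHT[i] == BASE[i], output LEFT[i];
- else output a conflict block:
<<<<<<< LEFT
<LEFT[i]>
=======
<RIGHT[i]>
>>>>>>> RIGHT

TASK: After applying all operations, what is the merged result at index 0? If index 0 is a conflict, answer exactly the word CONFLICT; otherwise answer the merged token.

Final LEFT:  [alpha, delta, bravo, charlie]
Final RIGHT: [alpha, bravo, charlie, echo]
i=0: L=alpha R=alpha -> agree -> alpha
i=1: L=delta, R=bravo=BASE -> take LEFT -> delta
i=2: L=bravo=BASE, R=charlie -> take RIGHT -> charlie
i=3: L=charlie=BASE, R=echo -> take RIGHT -> echo
Index 0 -> alpha

Answer: alpha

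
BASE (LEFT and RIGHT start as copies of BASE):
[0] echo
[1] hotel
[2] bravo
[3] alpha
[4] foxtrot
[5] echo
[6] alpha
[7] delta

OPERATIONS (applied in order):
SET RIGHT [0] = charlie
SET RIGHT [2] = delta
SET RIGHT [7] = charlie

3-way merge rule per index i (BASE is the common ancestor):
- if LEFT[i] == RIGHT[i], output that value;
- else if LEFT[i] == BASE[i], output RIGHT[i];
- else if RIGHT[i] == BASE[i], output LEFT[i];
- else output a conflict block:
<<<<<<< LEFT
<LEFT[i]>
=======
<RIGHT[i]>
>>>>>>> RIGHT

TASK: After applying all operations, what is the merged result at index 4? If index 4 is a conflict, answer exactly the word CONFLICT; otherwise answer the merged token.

Answer: foxtrot

Derivation:
Final LEFT:  [echo, hotel, bravo, alpha, foxtrot, echo, alpha, delta]
Final RIGHT: [charlie, hotel, delta, alpha, foxtrot, echo, alpha, charlie]
i=0: L=echo=BASE, R=charlie -> take RIGHT -> charlie
i=1: L=hotel R=hotel -> agree -> hotel
i=2: L=bravo=BASE, R=delta -> take RIGHT -> delta
i=3: L=alpha R=alpha -> agree -> alpha
i=4: L=foxtrot R=foxtrot -> agree -> foxtrot
i=5: L=echo R=echo -> agree -> echo
i=6: L=alpha R=alpha -> agree -> alpha
i=7: L=delta=BASE, R=charlie -> take RIGHT -> charlie
Index 4 -> foxtrot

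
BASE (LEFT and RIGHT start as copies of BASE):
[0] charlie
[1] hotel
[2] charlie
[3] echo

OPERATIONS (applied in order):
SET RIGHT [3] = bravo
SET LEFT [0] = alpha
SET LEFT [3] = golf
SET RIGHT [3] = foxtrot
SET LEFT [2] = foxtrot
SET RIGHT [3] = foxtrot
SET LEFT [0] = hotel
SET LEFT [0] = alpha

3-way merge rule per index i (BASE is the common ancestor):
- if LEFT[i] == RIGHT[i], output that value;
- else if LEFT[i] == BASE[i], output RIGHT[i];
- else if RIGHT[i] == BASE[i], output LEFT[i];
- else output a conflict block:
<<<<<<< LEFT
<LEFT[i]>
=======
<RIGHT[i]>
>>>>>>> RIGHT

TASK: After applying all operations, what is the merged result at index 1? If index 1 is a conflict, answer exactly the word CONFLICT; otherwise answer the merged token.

Answer: hotel

Derivation:
Final LEFT:  [alpha, hotel, foxtrot, golf]
Final RIGHT: [charlie, hotel, charlie, foxtrot]
i=0: L=alpha, R=charlie=BASE -> take LEFT -> alpha
i=1: L=hotel R=hotel -> agree -> hotel
i=2: L=foxtrot, R=charlie=BASE -> take LEFT -> foxtrot
i=3: BASE=echo L=golf R=foxtrot all differ -> CONFLICT
Index 1 -> hotel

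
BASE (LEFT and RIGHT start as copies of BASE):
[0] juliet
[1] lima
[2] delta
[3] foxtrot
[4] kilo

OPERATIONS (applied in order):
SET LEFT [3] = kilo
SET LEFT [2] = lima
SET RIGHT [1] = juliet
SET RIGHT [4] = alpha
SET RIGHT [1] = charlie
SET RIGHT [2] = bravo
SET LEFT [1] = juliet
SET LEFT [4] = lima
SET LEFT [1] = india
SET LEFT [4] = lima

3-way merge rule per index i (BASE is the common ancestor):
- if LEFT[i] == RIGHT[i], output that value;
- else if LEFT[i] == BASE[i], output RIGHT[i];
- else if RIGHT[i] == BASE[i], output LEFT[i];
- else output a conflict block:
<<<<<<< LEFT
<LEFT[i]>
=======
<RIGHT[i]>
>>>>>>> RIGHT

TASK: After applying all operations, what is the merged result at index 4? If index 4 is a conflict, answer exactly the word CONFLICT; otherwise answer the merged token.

Final LEFT:  [juliet, india, lima, kilo, lima]
Final RIGHT: [juliet, charlie, bravo, foxtrot, alpha]
i=0: L=juliet R=juliet -> agree -> juliet
i=1: BASE=lima L=india R=charlie all differ -> CONFLICT
i=2: BASE=delta L=lima R=bravo all differ -> CONFLICT
i=3: L=kilo, R=foxtrot=BASE -> take LEFT -> kilo
i=4: BASE=kilo L=lima R=alpha all differ -> CONFLICT
Index 4 -> CONFLICT

Answer: CONFLICT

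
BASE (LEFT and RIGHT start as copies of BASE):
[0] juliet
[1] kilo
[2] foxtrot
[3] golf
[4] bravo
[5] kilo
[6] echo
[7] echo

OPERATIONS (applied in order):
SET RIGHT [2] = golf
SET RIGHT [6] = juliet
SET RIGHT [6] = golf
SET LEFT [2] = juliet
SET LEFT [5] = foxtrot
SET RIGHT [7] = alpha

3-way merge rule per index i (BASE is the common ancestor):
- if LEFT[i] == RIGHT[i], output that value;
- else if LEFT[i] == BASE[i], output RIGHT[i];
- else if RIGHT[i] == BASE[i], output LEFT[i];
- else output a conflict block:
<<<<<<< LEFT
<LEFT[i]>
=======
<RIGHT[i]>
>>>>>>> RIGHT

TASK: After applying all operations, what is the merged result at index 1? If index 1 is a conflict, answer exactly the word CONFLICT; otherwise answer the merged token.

Final LEFT:  [juliet, kilo, juliet, golf, bravo, foxtrot, echo, echo]
Final RIGHT: [juliet, kilo, golf, golf, bravo, kilo, golf, alpha]
i=0: L=juliet R=juliet -> agree -> juliet
i=1: L=kilo R=kilo -> agree -> kilo
i=2: BASE=foxtrot L=juliet R=golf all differ -> CONFLICT
i=3: L=golf R=golf -> agree -> golf
i=4: L=bravo R=bravo -> agree -> bravo
i=5: L=foxtrot, R=kilo=BASE -> take LEFT -> foxtrot
i=6: L=echo=BASE, R=golf -> take RIGHT -> golf
i=7: L=echo=BASE, R=alpha -> take RIGHT -> alpha
Index 1 -> kilo

Answer: kilo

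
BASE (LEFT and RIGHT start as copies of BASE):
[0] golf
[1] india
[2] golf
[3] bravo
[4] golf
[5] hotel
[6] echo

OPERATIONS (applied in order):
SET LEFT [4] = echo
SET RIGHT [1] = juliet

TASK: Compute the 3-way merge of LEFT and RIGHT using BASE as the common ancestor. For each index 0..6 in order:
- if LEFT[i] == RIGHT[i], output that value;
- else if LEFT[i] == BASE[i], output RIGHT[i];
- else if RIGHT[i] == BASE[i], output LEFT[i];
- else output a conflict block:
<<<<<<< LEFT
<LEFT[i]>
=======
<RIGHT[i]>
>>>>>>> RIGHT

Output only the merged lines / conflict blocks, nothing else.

Answer: golf
juliet
golf
bravo
echo
hotel
echo

Derivation:
Final LEFT:  [golf, india, golf, bravo, echo, hotel, echo]
Final RIGHT: [golf, juliet, golf, bravo, golf, hotel, echo]
i=0: L=golf R=golf -> agree -> golf
i=1: L=india=BASE, R=juliet -> take RIGHT -> juliet
i=2: L=golf R=golf -> agree -> golf
i=3: L=bravo R=bravo -> agree -> bravo
i=4: L=echo, R=golf=BASE -> take LEFT -> echo
i=5: L=hotel R=hotel -> agree -> hotel
i=6: L=echo R=echo -> agree -> echo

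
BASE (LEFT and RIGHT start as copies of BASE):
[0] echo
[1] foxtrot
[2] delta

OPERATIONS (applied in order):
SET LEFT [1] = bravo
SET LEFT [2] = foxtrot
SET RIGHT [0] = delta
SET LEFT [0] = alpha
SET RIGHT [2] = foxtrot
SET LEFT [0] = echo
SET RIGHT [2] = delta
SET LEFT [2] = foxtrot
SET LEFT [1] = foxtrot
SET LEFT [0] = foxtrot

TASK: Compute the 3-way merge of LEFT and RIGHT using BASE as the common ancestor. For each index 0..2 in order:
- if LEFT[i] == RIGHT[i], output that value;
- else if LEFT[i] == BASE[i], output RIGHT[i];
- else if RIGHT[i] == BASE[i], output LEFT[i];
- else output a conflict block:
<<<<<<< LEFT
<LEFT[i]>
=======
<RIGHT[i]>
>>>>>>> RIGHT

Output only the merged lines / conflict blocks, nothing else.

Final LEFT:  [foxtrot, foxtrot, foxtrot]
Final RIGHT: [delta, foxtrot, delta]
i=0: BASE=echo L=foxtrot R=delta all differ -> CONFLICT
i=1: L=foxtrot R=foxtrot -> agree -> foxtrot
i=2: L=foxtrot, R=delta=BASE -> take LEFT -> foxtrot

Answer: <<<<<<< LEFT
foxtrot
=======
delta
>>>>>>> RIGHT
foxtrot
foxtrot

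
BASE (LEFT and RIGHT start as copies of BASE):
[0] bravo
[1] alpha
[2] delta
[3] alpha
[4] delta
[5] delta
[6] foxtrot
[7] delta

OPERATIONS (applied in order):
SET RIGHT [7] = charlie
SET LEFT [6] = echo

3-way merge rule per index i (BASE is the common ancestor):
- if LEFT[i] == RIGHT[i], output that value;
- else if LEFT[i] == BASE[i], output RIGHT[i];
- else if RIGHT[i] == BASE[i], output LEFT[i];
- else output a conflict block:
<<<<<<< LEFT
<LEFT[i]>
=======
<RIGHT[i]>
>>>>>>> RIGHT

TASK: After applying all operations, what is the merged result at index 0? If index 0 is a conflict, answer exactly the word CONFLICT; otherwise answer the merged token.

Final LEFT:  [bravo, alpha, delta, alpha, delta, delta, echo, delta]
Final RIGHT: [bravo, alpha, delta, alpha, delta, delta, foxtrot, charlie]
i=0: L=bravo R=bravo -> agree -> bravo
i=1: L=alpha R=alpha -> agree -> alpha
i=2: L=delta R=delta -> agree -> delta
i=3: L=alpha R=alpha -> agree -> alpha
i=4: L=delta R=delta -> agree -> delta
i=5: L=delta R=delta -> agree -> delta
i=6: L=echo, R=foxtrot=BASE -> take LEFT -> echo
i=7: L=delta=BASE, R=charlie -> take RIGHT -> charlie
Index 0 -> bravo

Answer: bravo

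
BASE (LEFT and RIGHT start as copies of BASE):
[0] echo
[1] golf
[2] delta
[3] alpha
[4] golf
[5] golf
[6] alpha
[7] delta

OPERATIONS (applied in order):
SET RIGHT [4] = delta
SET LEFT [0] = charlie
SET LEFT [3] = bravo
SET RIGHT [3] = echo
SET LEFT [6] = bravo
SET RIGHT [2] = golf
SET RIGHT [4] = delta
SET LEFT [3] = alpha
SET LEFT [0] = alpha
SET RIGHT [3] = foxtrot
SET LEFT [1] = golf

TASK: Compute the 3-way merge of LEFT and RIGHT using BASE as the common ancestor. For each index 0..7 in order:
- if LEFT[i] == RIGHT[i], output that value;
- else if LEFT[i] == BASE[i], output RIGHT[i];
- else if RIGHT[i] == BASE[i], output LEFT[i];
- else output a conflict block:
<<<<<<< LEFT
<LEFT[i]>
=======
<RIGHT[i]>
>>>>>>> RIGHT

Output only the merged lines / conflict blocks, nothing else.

Final LEFT:  [alpha, golf, delta, alpha, golf, golf, bravo, delta]
Final RIGHT: [echo, golf, golf, foxtrot, delta, golf, alpha, delta]
i=0: L=alpha, R=echo=BASE -> take LEFT -> alpha
i=1: L=golf R=golf -> agree -> golf
i=2: L=delta=BASE, R=golf -> take RIGHT -> golf
i=3: L=alpha=BASE, R=foxtrot -> take RIGHT -> foxtrot
i=4: L=golf=BASE, R=delta -> take RIGHT -> delta
i=5: L=golf R=golf -> agree -> golf
i=6: L=bravo, R=alpha=BASE -> take LEFT -> bravo
i=7: L=delta R=delta -> agree -> delta

Answer: alpha
golf
golf
foxtrot
delta
golf
bravo
delta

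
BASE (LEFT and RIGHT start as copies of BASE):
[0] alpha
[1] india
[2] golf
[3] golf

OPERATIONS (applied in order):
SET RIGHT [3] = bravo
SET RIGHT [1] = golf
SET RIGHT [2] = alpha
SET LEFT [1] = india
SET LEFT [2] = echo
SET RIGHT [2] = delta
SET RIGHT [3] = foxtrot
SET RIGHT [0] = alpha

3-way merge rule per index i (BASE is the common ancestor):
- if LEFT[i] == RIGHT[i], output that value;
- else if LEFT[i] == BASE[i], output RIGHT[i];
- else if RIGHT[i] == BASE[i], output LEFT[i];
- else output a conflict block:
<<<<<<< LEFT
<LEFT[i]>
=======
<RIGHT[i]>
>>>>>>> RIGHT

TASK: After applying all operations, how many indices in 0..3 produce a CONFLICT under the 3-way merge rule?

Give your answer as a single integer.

Final LEFT:  [alpha, india, echo, golf]
Final RIGHT: [alpha, golf, delta, foxtrot]
i=0: L=alpha R=alpha -> agree -> alpha
i=1: L=india=BASE, R=golf -> take RIGHT -> golf
i=2: BASE=golf L=echo R=delta all differ -> CONFLICT
i=3: L=golf=BASE, R=foxtrot -> take RIGHT -> foxtrot
Conflict count: 1

Answer: 1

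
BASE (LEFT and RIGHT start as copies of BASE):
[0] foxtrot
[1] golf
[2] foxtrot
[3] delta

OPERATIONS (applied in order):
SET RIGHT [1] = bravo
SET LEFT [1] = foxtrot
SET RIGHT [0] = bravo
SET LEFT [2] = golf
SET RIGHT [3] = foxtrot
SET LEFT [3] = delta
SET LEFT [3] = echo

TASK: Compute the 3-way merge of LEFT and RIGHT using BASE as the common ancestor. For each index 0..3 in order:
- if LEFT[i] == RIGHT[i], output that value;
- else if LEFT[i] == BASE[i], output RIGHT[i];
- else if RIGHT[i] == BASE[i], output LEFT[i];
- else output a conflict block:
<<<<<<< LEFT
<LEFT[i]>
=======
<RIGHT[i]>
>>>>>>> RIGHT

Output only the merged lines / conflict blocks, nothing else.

Answer: bravo
<<<<<<< LEFT
foxtrot
=======
bravo
>>>>>>> RIGHT
golf
<<<<<<< LEFT
echo
=======
foxtrot
>>>>>>> RIGHT

Derivation:
Final LEFT:  [foxtrot, foxtrot, golf, echo]
Final RIGHT: [bravo, bravo, foxtrot, foxtrot]
i=0: L=foxtrot=BASE, R=bravo -> take RIGHT -> bravo
i=1: BASE=golf L=foxtrot R=bravo all differ -> CONFLICT
i=2: L=golf, R=foxtrot=BASE -> take LEFT -> golf
i=3: BASE=delta L=echo R=foxtrot all differ -> CONFLICT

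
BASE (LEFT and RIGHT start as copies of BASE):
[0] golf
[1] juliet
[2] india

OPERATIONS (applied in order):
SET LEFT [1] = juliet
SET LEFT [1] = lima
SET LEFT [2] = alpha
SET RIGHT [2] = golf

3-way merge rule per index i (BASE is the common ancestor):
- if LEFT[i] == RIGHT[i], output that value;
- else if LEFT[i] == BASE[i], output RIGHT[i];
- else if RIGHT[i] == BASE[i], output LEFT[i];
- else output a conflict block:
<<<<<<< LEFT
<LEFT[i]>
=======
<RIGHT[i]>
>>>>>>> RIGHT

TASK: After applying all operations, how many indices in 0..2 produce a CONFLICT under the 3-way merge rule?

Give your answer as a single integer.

Answer: 1

Derivation:
Final LEFT:  [golf, lima, alpha]
Final RIGHT: [golf, juliet, golf]
i=0: L=golf R=golf -> agree -> golf
i=1: L=lima, R=juliet=BASE -> take LEFT -> lima
i=2: BASE=india L=alpha R=golf all differ -> CONFLICT
Conflict count: 1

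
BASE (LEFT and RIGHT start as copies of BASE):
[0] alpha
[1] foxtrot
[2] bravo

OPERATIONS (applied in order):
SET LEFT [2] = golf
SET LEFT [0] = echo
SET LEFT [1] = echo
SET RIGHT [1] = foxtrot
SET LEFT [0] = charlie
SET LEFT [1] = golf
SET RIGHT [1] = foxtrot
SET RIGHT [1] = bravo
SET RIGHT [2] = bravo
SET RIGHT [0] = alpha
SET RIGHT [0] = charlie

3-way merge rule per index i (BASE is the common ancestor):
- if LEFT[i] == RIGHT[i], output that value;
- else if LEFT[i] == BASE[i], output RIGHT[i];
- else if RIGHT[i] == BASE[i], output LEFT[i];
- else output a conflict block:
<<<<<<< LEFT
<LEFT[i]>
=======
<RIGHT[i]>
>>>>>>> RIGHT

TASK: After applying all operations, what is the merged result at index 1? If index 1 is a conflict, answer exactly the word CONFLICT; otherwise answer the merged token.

Answer: CONFLICT

Derivation:
Final LEFT:  [charlie, golf, golf]
Final RIGHT: [charlie, bravo, bravo]
i=0: L=charlie R=charlie -> agree -> charlie
i=1: BASE=foxtrot L=golf R=bravo all differ -> CONFLICT
i=2: L=golf, R=bravo=BASE -> take LEFT -> golf
Index 1 -> CONFLICT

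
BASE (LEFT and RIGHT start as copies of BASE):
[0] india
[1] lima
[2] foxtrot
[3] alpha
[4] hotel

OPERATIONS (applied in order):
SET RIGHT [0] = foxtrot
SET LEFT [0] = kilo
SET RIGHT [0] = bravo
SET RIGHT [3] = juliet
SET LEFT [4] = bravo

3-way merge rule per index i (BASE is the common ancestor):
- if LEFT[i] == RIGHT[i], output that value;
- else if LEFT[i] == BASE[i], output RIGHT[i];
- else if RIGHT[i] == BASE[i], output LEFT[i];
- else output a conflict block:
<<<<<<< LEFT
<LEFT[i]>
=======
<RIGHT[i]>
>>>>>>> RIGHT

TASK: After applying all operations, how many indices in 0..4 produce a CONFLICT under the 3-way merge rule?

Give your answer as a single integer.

Answer: 1

Derivation:
Final LEFT:  [kilo, lima, foxtrot, alpha, bravo]
Final RIGHT: [bravo, lima, foxtrot, juliet, hotel]
i=0: BASE=india L=kilo R=bravo all differ -> CONFLICT
i=1: L=lima R=lima -> agree -> lima
i=2: L=foxtrot R=foxtrot -> agree -> foxtrot
i=3: L=alpha=BASE, R=juliet -> take RIGHT -> juliet
i=4: L=bravo, R=hotel=BASE -> take LEFT -> bravo
Conflict count: 1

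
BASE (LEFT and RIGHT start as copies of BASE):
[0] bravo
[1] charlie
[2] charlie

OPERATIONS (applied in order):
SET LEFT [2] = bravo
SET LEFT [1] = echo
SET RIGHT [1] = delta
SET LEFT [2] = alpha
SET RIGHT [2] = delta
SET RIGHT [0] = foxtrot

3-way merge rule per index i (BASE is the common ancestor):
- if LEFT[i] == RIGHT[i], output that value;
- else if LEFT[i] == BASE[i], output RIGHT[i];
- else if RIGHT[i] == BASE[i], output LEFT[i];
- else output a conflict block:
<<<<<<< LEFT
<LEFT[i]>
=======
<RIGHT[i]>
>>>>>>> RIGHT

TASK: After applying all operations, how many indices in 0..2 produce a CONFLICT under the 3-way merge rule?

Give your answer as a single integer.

Final LEFT:  [bravo, echo, alpha]
Final RIGHT: [foxtrot, delta, delta]
i=0: L=bravo=BASE, R=foxtrot -> take RIGHT -> foxtrot
i=1: BASE=charlie L=echo R=delta all differ -> CONFLICT
i=2: BASE=charlie L=alpha R=delta all differ -> CONFLICT
Conflict count: 2

Answer: 2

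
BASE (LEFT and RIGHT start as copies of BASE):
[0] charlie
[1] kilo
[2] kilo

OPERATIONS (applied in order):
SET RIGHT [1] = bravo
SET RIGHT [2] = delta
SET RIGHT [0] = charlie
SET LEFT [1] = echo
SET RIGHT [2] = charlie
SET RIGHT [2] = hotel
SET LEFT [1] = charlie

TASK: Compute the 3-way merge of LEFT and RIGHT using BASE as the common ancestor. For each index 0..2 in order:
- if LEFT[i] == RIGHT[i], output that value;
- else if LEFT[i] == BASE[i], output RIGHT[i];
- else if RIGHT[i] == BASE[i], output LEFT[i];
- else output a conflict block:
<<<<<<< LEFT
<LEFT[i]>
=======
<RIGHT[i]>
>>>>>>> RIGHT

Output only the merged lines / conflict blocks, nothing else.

Answer: charlie
<<<<<<< LEFT
charlie
=======
bravo
>>>>>>> RIGHT
hotel

Derivation:
Final LEFT:  [charlie, charlie, kilo]
Final RIGHT: [charlie, bravo, hotel]
i=0: L=charlie R=charlie -> agree -> charlie
i=1: BASE=kilo L=charlie R=bravo all differ -> CONFLICT
i=2: L=kilo=BASE, R=hotel -> take RIGHT -> hotel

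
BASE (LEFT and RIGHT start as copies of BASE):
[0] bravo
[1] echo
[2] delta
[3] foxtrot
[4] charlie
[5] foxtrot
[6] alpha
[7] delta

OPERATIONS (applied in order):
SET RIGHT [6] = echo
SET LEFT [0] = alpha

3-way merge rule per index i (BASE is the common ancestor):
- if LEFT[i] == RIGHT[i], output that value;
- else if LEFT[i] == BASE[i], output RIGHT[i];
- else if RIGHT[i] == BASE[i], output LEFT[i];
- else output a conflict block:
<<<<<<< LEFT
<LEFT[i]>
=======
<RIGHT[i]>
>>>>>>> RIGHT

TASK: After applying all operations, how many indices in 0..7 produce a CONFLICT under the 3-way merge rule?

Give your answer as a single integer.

Final LEFT:  [alpha, echo, delta, foxtrot, charlie, foxtrot, alpha, delta]
Final RIGHT: [bravo, echo, delta, foxtrot, charlie, foxtrot, echo, delta]
i=0: L=alpha, R=bravo=BASE -> take LEFT -> alpha
i=1: L=echo R=echo -> agree -> echo
i=2: L=delta R=delta -> agree -> delta
i=3: L=foxtrot R=foxtrot -> agree -> foxtrot
i=4: L=charlie R=charlie -> agree -> charlie
i=5: L=foxtrot R=foxtrot -> agree -> foxtrot
i=6: L=alpha=BASE, R=echo -> take RIGHT -> echo
i=7: L=delta R=delta -> agree -> delta
Conflict count: 0

Answer: 0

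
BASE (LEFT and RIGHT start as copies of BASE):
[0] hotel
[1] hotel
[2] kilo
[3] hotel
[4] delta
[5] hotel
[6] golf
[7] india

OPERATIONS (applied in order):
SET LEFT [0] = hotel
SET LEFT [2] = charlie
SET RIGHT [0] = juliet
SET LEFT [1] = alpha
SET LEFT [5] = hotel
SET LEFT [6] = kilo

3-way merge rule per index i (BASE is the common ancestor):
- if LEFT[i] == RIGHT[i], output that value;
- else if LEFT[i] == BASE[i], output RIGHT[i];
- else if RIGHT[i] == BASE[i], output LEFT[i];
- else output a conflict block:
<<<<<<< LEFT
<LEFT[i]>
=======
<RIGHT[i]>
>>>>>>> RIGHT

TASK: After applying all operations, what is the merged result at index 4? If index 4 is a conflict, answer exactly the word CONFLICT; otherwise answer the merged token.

Answer: delta

Derivation:
Final LEFT:  [hotel, alpha, charlie, hotel, delta, hotel, kilo, india]
Final RIGHT: [juliet, hotel, kilo, hotel, delta, hotel, golf, india]
i=0: L=hotel=BASE, R=juliet -> take RIGHT -> juliet
i=1: L=alpha, R=hotel=BASE -> take LEFT -> alpha
i=2: L=charlie, R=kilo=BASE -> take LEFT -> charlie
i=3: L=hotel R=hotel -> agree -> hotel
i=4: L=delta R=delta -> agree -> delta
i=5: L=hotel R=hotel -> agree -> hotel
i=6: L=kilo, R=golf=BASE -> take LEFT -> kilo
i=7: L=india R=india -> agree -> india
Index 4 -> delta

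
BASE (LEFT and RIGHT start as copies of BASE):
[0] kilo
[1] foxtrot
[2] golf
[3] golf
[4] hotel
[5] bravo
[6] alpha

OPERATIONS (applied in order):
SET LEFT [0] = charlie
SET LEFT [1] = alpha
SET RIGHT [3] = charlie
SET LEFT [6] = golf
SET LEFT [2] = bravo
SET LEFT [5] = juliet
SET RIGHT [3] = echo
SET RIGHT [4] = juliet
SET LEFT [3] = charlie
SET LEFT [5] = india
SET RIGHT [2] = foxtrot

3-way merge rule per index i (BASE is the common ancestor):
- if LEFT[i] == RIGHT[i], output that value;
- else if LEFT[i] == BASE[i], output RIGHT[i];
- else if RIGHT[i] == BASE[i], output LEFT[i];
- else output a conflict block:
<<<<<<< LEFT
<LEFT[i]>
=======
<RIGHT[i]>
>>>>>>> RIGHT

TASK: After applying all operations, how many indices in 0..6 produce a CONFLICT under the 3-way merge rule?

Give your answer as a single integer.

Answer: 2

Derivation:
Final LEFT:  [charlie, alpha, bravo, charlie, hotel, india, golf]
Final RIGHT: [kilo, foxtrot, foxtrot, echo, juliet, bravo, alpha]
i=0: L=charlie, R=kilo=BASE -> take LEFT -> charlie
i=1: L=alpha, R=foxtrot=BASE -> take LEFT -> alpha
i=2: BASE=golf L=bravo R=foxtrot all differ -> CONFLICT
i=3: BASE=golf L=charlie R=echo all differ -> CONFLICT
i=4: L=hotel=BASE, R=juliet -> take RIGHT -> juliet
i=5: L=india, R=bravo=BASE -> take LEFT -> india
i=6: L=golf, R=alpha=BASE -> take LEFT -> golf
Conflict count: 2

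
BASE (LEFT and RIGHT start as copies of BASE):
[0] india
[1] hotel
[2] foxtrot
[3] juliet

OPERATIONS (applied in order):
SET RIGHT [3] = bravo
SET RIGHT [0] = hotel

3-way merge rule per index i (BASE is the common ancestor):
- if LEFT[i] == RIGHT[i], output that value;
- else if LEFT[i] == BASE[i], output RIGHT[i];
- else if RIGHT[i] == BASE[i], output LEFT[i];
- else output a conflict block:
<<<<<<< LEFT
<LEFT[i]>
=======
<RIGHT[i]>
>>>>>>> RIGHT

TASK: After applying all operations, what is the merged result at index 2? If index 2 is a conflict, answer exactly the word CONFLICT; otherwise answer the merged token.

Answer: foxtrot

Derivation:
Final LEFT:  [india, hotel, foxtrot, juliet]
Final RIGHT: [hotel, hotel, foxtrot, bravo]
i=0: L=india=BASE, R=hotel -> take RIGHT -> hotel
i=1: L=hotel R=hotel -> agree -> hotel
i=2: L=foxtrot R=foxtrot -> agree -> foxtrot
i=3: L=juliet=BASE, R=bravo -> take RIGHT -> bravo
Index 2 -> foxtrot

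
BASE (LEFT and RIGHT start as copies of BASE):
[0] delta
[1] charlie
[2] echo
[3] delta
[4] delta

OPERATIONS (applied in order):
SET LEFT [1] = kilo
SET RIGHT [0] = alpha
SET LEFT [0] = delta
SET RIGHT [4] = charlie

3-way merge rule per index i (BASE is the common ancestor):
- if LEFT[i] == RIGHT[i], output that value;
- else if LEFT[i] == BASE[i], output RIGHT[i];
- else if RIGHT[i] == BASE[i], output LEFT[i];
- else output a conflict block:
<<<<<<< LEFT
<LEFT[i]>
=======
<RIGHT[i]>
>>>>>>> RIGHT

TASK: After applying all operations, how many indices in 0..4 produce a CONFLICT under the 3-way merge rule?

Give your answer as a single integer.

Answer: 0

Derivation:
Final LEFT:  [delta, kilo, echo, delta, delta]
Final RIGHT: [alpha, charlie, echo, delta, charlie]
i=0: L=delta=BASE, R=alpha -> take RIGHT -> alpha
i=1: L=kilo, R=charlie=BASE -> take LEFT -> kilo
i=2: L=echo R=echo -> agree -> echo
i=3: L=delta R=delta -> agree -> delta
i=4: L=delta=BASE, R=charlie -> take RIGHT -> charlie
Conflict count: 0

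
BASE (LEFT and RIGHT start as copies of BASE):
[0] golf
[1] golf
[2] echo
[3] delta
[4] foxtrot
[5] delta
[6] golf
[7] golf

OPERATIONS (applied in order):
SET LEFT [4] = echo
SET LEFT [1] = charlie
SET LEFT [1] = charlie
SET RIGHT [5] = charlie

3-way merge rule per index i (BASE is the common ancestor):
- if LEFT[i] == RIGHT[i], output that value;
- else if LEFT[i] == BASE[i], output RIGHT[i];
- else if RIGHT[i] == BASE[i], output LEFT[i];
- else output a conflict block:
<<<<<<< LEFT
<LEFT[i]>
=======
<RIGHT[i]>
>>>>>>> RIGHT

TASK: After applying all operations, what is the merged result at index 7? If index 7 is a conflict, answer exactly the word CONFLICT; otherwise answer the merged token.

Final LEFT:  [golf, charlie, echo, delta, echo, delta, golf, golf]
Final RIGHT: [golf, golf, echo, delta, foxtrot, charlie, golf, golf]
i=0: L=golf R=golf -> agree -> golf
i=1: L=charlie, R=golf=BASE -> take LEFT -> charlie
i=2: L=echo R=echo -> agree -> echo
i=3: L=delta R=delta -> agree -> delta
i=4: L=echo, R=foxtrot=BASE -> take LEFT -> echo
i=5: L=delta=BASE, R=charlie -> take RIGHT -> charlie
i=6: L=golf R=golf -> agree -> golf
i=7: L=golf R=golf -> agree -> golf
Index 7 -> golf

Answer: golf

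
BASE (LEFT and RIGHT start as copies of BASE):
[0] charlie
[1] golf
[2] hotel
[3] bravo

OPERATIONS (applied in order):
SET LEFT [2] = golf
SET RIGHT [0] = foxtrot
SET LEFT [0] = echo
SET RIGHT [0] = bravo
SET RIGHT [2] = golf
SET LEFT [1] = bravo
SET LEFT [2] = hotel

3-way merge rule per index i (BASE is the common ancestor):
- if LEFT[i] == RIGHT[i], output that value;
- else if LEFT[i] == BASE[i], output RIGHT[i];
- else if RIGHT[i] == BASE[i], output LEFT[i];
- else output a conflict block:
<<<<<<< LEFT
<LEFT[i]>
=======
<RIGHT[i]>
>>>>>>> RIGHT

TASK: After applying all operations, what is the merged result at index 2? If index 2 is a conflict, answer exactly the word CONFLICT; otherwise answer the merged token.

Final LEFT:  [echo, bravo, hotel, bravo]
Final RIGHT: [bravo, golf, golf, bravo]
i=0: BASE=charlie L=echo R=bravo all differ -> CONFLICT
i=1: L=bravo, R=golf=BASE -> take LEFT -> bravo
i=2: L=hotel=BASE, R=golf -> take RIGHT -> golf
i=3: L=bravo R=bravo -> agree -> bravo
Index 2 -> golf

Answer: golf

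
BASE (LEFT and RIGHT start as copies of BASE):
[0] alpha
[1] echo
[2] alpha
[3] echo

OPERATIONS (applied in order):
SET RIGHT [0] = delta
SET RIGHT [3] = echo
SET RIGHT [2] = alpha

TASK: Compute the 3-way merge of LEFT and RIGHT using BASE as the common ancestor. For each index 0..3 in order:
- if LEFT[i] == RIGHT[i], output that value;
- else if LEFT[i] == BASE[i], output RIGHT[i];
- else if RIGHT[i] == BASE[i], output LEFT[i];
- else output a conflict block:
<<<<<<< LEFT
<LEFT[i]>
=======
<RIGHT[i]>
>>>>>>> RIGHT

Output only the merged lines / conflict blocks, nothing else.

Final LEFT:  [alpha, echo, alpha, echo]
Final RIGHT: [delta, echo, alpha, echo]
i=0: L=alpha=BASE, R=delta -> take RIGHT -> delta
i=1: L=echo R=echo -> agree -> echo
i=2: L=alpha R=alpha -> agree -> alpha
i=3: L=echo R=echo -> agree -> echo

Answer: delta
echo
alpha
echo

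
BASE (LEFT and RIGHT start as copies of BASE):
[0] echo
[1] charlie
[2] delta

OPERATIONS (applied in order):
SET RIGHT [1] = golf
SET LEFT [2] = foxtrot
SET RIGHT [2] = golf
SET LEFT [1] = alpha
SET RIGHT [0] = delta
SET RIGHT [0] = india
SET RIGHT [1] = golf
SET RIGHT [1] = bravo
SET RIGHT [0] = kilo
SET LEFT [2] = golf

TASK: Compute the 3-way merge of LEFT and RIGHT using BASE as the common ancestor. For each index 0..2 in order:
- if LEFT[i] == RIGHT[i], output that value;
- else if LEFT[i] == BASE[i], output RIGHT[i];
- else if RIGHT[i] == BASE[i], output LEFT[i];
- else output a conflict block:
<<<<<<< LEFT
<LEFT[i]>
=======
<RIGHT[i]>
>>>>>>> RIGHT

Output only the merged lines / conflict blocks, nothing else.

Answer: kilo
<<<<<<< LEFT
alpha
=======
bravo
>>>>>>> RIGHT
golf

Derivation:
Final LEFT:  [echo, alpha, golf]
Final RIGHT: [kilo, bravo, golf]
i=0: L=echo=BASE, R=kilo -> take RIGHT -> kilo
i=1: BASE=charlie L=alpha R=bravo all differ -> CONFLICT
i=2: L=golf R=golf -> agree -> golf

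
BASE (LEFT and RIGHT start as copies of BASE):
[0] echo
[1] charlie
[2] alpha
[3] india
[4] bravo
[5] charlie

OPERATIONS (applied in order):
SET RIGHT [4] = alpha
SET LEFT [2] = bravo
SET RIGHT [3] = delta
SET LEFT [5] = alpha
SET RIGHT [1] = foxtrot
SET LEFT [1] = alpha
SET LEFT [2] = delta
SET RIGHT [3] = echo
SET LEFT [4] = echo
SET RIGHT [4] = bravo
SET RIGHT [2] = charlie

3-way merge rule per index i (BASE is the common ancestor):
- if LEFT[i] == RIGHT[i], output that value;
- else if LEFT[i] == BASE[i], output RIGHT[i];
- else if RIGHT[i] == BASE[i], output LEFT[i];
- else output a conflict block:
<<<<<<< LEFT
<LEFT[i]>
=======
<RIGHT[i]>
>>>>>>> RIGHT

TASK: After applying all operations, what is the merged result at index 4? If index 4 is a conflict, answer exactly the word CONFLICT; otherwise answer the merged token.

Answer: echo

Derivation:
Final LEFT:  [echo, alpha, delta, india, echo, alpha]
Final RIGHT: [echo, foxtrot, charlie, echo, bravo, charlie]
i=0: L=echo R=echo -> agree -> echo
i=1: BASE=charlie L=alpha R=foxtrot all differ -> CONFLICT
i=2: BASE=alpha L=delta R=charlie all differ -> CONFLICT
i=3: L=india=BASE, R=echo -> take RIGHT -> echo
i=4: L=echo, R=bravo=BASE -> take LEFT -> echo
i=5: L=alpha, R=charlie=BASE -> take LEFT -> alpha
Index 4 -> echo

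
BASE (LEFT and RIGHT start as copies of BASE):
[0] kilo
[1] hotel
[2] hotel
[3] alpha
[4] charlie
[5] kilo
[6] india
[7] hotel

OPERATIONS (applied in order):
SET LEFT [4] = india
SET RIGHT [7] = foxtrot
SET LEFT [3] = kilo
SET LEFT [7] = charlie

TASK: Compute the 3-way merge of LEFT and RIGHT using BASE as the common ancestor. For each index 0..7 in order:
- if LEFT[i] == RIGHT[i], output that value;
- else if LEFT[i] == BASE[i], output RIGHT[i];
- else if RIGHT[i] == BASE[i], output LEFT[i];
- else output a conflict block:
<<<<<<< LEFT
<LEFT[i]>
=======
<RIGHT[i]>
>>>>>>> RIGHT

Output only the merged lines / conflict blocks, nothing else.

Final LEFT:  [kilo, hotel, hotel, kilo, india, kilo, india, charlie]
Final RIGHT: [kilo, hotel, hotel, alpha, charlie, kilo, india, foxtrot]
i=0: L=kilo R=kilo -> agree -> kilo
i=1: L=hotel R=hotel -> agree -> hotel
i=2: L=hotel R=hotel -> agree -> hotel
i=3: L=kilo, R=alpha=BASE -> take LEFT -> kilo
i=4: L=india, R=charlie=BASE -> take LEFT -> india
i=5: L=kilo R=kilo -> agree -> kilo
i=6: L=india R=india -> agree -> india
i=7: BASE=hotel L=charlie R=foxtrot all differ -> CONFLICT

Answer: kilo
hotel
hotel
kilo
india
kilo
india
<<<<<<< LEFT
charlie
=======
foxtrot
>>>>>>> RIGHT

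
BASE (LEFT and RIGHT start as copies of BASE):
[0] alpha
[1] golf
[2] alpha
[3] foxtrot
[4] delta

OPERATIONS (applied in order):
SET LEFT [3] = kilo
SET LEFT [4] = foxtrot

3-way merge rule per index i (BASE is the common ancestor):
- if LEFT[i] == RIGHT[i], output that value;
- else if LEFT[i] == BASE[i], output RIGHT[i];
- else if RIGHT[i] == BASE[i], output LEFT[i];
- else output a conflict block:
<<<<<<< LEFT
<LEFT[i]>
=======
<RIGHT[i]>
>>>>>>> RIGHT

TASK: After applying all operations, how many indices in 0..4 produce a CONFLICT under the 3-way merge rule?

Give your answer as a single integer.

Final LEFT:  [alpha, golf, alpha, kilo, foxtrot]
Final RIGHT: [alpha, golf, alpha, foxtrot, delta]
i=0: L=alpha R=alpha -> agree -> alpha
i=1: L=golf R=golf -> agree -> golf
i=2: L=alpha R=alpha -> agree -> alpha
i=3: L=kilo, R=foxtrot=BASE -> take LEFT -> kilo
i=4: L=foxtrot, R=delta=BASE -> take LEFT -> foxtrot
Conflict count: 0

Answer: 0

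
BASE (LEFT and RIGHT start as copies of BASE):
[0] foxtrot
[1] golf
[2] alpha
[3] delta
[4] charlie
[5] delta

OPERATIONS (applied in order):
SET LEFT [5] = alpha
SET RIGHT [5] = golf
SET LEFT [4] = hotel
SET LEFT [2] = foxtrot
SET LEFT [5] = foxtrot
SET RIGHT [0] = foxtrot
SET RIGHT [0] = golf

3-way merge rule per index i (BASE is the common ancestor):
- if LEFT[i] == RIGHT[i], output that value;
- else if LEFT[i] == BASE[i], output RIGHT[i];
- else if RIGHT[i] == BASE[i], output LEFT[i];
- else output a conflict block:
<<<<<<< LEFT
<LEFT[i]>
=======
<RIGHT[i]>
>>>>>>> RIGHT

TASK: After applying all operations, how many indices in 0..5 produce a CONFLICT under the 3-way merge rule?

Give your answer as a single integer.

Final LEFT:  [foxtrot, golf, foxtrot, delta, hotel, foxtrot]
Final RIGHT: [golf, golf, alpha, delta, charlie, golf]
i=0: L=foxtrot=BASE, R=golf -> take RIGHT -> golf
i=1: L=golf R=golf -> agree -> golf
i=2: L=foxtrot, R=alpha=BASE -> take LEFT -> foxtrot
i=3: L=delta R=delta -> agree -> delta
i=4: L=hotel, R=charlie=BASE -> take LEFT -> hotel
i=5: BASE=delta L=foxtrot R=golf all differ -> CONFLICT
Conflict count: 1

Answer: 1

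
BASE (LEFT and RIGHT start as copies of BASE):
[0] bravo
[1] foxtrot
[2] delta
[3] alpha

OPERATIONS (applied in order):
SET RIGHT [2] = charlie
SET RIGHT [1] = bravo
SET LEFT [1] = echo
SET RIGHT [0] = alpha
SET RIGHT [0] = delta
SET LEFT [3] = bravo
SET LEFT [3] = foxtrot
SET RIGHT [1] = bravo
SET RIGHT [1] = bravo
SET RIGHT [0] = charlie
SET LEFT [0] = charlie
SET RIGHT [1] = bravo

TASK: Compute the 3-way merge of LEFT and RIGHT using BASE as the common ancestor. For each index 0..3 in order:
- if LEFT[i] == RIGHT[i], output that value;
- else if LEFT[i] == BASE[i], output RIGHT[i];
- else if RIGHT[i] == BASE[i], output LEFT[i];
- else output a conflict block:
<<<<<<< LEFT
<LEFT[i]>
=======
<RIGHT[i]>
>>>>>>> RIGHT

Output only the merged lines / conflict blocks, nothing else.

Final LEFT:  [charlie, echo, delta, foxtrot]
Final RIGHT: [charlie, bravo, charlie, alpha]
i=0: L=charlie R=charlie -> agree -> charlie
i=1: BASE=foxtrot L=echo R=bravo all differ -> CONFLICT
i=2: L=delta=BASE, R=charlie -> take RIGHT -> charlie
i=3: L=foxtrot, R=alpha=BASE -> take LEFT -> foxtrot

Answer: charlie
<<<<<<< LEFT
echo
=======
bravo
>>>>>>> RIGHT
charlie
foxtrot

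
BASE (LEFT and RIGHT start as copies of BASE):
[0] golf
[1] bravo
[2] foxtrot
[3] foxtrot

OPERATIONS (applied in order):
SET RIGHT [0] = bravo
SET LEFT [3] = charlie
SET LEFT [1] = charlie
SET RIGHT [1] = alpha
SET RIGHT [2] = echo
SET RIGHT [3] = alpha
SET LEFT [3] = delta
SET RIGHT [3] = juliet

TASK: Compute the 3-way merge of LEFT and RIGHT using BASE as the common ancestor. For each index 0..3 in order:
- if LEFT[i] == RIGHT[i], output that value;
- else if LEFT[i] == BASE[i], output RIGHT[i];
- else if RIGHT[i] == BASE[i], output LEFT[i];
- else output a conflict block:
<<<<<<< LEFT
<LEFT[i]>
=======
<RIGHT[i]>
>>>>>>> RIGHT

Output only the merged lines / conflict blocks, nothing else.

Answer: bravo
<<<<<<< LEFT
charlie
=======
alpha
>>>>>>> RIGHT
echo
<<<<<<< LEFT
delta
=======
juliet
>>>>>>> RIGHT

Derivation:
Final LEFT:  [golf, charlie, foxtrot, delta]
Final RIGHT: [bravo, alpha, echo, juliet]
i=0: L=golf=BASE, R=bravo -> take RIGHT -> bravo
i=1: BASE=bravo L=charlie R=alpha all differ -> CONFLICT
i=2: L=foxtrot=BASE, R=echo -> take RIGHT -> echo
i=3: BASE=foxtrot L=delta R=juliet all differ -> CONFLICT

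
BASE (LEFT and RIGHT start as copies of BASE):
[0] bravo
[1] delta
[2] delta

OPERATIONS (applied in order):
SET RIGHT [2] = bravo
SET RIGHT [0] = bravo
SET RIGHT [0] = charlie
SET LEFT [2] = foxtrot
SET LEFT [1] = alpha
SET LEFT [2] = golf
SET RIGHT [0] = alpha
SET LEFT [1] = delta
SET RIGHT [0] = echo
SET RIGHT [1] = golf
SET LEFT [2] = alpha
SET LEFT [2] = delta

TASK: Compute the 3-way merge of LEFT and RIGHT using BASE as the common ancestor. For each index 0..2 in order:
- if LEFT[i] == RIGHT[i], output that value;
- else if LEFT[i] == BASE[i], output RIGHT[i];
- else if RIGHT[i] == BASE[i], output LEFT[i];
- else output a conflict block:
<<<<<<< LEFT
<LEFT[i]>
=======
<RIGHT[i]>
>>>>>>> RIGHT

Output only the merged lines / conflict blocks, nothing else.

Answer: echo
golf
bravo

Derivation:
Final LEFT:  [bravo, delta, delta]
Final RIGHT: [echo, golf, bravo]
i=0: L=bravo=BASE, R=echo -> take RIGHT -> echo
i=1: L=delta=BASE, R=golf -> take RIGHT -> golf
i=2: L=delta=BASE, R=bravo -> take RIGHT -> bravo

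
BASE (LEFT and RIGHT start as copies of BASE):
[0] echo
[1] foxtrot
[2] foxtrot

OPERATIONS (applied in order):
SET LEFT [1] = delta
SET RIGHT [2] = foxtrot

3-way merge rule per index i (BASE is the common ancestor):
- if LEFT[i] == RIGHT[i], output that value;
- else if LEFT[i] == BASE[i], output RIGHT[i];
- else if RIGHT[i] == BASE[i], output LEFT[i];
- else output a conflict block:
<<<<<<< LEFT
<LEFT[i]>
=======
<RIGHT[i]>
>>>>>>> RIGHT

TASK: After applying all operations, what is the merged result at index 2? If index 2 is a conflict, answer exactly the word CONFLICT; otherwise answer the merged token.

Answer: foxtrot

Derivation:
Final LEFT:  [echo, delta, foxtrot]
Final RIGHT: [echo, foxtrot, foxtrot]
i=0: L=echo R=echo -> agree -> echo
i=1: L=delta, R=foxtrot=BASE -> take LEFT -> delta
i=2: L=foxtrot R=foxtrot -> agree -> foxtrot
Index 2 -> foxtrot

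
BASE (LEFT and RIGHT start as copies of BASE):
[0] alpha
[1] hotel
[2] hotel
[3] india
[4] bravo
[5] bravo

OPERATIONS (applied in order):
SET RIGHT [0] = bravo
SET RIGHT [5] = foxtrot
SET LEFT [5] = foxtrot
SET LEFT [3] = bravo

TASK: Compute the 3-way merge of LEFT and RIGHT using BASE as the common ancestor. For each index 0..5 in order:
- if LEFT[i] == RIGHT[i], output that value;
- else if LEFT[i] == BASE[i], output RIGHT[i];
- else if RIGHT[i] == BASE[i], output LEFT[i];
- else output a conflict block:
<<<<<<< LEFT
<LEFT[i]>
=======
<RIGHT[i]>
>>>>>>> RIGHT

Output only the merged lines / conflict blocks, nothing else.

Answer: bravo
hotel
hotel
bravo
bravo
foxtrot

Derivation:
Final LEFT:  [alpha, hotel, hotel, bravo, bravo, foxtrot]
Final RIGHT: [bravo, hotel, hotel, india, bravo, foxtrot]
i=0: L=alpha=BASE, R=bravo -> take RIGHT -> bravo
i=1: L=hotel R=hotel -> agree -> hotel
i=2: L=hotel R=hotel -> agree -> hotel
i=3: L=bravo, R=india=BASE -> take LEFT -> bravo
i=4: L=bravo R=bravo -> agree -> bravo
i=5: L=foxtrot R=foxtrot -> agree -> foxtrot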